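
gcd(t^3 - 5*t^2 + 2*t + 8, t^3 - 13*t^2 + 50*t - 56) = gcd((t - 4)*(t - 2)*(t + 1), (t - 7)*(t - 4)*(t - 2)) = t^2 - 6*t + 8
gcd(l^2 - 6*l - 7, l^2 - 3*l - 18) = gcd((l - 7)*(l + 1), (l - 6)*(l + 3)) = 1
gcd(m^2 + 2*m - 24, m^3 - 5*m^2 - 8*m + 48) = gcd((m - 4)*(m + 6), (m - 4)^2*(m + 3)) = m - 4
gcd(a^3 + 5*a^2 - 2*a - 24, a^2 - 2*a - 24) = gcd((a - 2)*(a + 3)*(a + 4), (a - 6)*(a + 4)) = a + 4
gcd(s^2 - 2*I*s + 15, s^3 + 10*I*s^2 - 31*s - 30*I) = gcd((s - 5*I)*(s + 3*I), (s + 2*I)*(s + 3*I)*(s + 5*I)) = s + 3*I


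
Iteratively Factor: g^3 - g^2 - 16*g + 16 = (g - 1)*(g^2 - 16) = (g - 1)*(g + 4)*(g - 4)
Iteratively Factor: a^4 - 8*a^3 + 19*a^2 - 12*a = (a)*(a^3 - 8*a^2 + 19*a - 12) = a*(a - 4)*(a^2 - 4*a + 3) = a*(a - 4)*(a - 1)*(a - 3)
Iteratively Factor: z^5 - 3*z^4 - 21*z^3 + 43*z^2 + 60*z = (z + 4)*(z^4 - 7*z^3 + 7*z^2 + 15*z) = z*(z + 4)*(z^3 - 7*z^2 + 7*z + 15) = z*(z + 1)*(z + 4)*(z^2 - 8*z + 15) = z*(z - 3)*(z + 1)*(z + 4)*(z - 5)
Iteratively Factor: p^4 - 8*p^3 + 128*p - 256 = (p - 4)*(p^3 - 4*p^2 - 16*p + 64) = (p - 4)^2*(p^2 - 16) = (p - 4)^3*(p + 4)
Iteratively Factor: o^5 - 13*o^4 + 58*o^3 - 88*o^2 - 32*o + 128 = (o - 4)*(o^4 - 9*o^3 + 22*o^2 - 32) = (o - 4)*(o + 1)*(o^3 - 10*o^2 + 32*o - 32) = (o - 4)^2*(o + 1)*(o^2 - 6*o + 8) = (o - 4)^3*(o + 1)*(o - 2)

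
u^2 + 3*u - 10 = (u - 2)*(u + 5)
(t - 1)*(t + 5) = t^2 + 4*t - 5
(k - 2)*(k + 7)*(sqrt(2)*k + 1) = sqrt(2)*k^3 + k^2 + 5*sqrt(2)*k^2 - 14*sqrt(2)*k + 5*k - 14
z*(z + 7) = z^2 + 7*z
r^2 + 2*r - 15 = (r - 3)*(r + 5)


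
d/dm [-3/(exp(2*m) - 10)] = 6*exp(2*m)/(exp(2*m) - 10)^2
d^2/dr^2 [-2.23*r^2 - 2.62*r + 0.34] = -4.46000000000000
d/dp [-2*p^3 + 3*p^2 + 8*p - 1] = -6*p^2 + 6*p + 8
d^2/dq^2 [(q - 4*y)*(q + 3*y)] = 2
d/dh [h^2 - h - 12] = 2*h - 1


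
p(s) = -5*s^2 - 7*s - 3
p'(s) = -10*s - 7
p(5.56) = -196.49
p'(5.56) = -62.60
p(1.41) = -22.81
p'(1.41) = -21.10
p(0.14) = -4.08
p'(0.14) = -8.40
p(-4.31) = -65.71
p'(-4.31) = 36.10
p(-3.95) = -53.36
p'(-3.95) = 32.50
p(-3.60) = -42.60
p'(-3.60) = 29.00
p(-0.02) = -2.86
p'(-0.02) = -6.80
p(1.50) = -24.75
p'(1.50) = -22.00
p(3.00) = -69.00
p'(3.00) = -37.00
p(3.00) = -69.00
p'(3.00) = -37.00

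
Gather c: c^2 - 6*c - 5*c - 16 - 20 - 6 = c^2 - 11*c - 42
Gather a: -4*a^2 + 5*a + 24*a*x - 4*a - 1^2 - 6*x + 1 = -4*a^2 + a*(24*x + 1) - 6*x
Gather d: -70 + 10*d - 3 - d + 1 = 9*d - 72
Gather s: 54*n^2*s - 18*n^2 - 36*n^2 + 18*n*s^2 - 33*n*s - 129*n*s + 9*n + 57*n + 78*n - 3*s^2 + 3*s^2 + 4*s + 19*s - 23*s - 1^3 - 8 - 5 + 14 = -54*n^2 + 18*n*s^2 + 144*n + s*(54*n^2 - 162*n)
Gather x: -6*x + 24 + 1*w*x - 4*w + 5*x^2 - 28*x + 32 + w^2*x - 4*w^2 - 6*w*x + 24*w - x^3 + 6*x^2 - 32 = -4*w^2 + 20*w - x^3 + 11*x^2 + x*(w^2 - 5*w - 34) + 24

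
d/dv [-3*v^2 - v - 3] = -6*v - 1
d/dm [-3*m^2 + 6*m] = 6 - 6*m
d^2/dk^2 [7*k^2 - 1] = 14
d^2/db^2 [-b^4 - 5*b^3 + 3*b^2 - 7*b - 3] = -12*b^2 - 30*b + 6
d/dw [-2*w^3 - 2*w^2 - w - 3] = -6*w^2 - 4*w - 1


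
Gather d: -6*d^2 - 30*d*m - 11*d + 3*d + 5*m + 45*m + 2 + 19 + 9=-6*d^2 + d*(-30*m - 8) + 50*m + 30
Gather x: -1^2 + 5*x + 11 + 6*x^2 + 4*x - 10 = 6*x^2 + 9*x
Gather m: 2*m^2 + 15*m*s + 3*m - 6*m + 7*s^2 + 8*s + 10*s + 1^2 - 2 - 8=2*m^2 + m*(15*s - 3) + 7*s^2 + 18*s - 9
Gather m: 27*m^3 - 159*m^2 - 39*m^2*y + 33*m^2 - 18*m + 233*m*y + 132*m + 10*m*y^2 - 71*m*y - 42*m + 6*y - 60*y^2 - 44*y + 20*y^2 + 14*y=27*m^3 + m^2*(-39*y - 126) + m*(10*y^2 + 162*y + 72) - 40*y^2 - 24*y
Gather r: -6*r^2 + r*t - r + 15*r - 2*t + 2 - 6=-6*r^2 + r*(t + 14) - 2*t - 4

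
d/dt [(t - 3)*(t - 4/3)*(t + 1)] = 3*t^2 - 20*t/3 - 1/3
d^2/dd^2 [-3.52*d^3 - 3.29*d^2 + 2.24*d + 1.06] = -21.12*d - 6.58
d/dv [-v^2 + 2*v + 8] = 2 - 2*v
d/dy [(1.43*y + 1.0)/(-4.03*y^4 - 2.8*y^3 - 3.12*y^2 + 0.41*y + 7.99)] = (17.2887*y^4 + 24.128*y^3 + 12.8616*y^2 + 6.24*y + 11.0157)/(16.2409*y^8 + 22.568*y^7 + 32.9872*y^6 + 14.1674*y^5 - 56.961*y^4 - 47.3024*y^3 - 49.6895*y^2 + 6.5518*y + 63.8401)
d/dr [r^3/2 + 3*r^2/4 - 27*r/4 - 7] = 3*r^2/2 + 3*r/2 - 27/4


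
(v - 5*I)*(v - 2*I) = v^2 - 7*I*v - 10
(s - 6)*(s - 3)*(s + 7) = s^3 - 2*s^2 - 45*s + 126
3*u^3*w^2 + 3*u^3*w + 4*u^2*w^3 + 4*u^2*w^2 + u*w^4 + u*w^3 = w*(u + w)*(3*u + w)*(u*w + u)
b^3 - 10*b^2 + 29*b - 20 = (b - 5)*(b - 4)*(b - 1)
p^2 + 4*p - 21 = (p - 3)*(p + 7)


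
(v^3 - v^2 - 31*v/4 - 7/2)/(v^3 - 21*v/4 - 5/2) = (2*v - 7)/(2*v - 5)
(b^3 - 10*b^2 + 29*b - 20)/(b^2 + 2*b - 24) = (b^2 - 6*b + 5)/(b + 6)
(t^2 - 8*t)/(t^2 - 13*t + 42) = t*(t - 8)/(t^2 - 13*t + 42)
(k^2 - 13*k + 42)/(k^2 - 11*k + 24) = (k^2 - 13*k + 42)/(k^2 - 11*k + 24)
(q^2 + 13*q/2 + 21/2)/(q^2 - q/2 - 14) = (q + 3)/(q - 4)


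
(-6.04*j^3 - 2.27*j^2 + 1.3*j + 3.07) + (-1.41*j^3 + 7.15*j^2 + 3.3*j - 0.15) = -7.45*j^3 + 4.88*j^2 + 4.6*j + 2.92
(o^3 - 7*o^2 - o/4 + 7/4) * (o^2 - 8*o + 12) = o^5 - 15*o^4 + 271*o^3/4 - 321*o^2/4 - 17*o + 21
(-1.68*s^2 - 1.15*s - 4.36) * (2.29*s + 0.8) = -3.8472*s^3 - 3.9775*s^2 - 10.9044*s - 3.488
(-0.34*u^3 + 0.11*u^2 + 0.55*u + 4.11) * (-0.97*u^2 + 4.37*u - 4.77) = 0.3298*u^5 - 1.5925*u^4 + 1.569*u^3 - 2.1079*u^2 + 15.3372*u - 19.6047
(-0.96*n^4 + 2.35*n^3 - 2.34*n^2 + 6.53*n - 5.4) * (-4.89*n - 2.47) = 4.6944*n^5 - 9.1203*n^4 + 5.6381*n^3 - 26.1519*n^2 + 10.2769*n + 13.338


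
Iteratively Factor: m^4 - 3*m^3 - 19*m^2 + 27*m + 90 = (m + 3)*(m^3 - 6*m^2 - m + 30) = (m - 3)*(m + 3)*(m^2 - 3*m - 10) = (m - 3)*(m + 2)*(m + 3)*(m - 5)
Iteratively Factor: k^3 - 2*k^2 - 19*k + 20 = (k + 4)*(k^2 - 6*k + 5) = (k - 1)*(k + 4)*(k - 5)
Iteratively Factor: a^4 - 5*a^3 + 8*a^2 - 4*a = (a)*(a^3 - 5*a^2 + 8*a - 4) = a*(a - 2)*(a^2 - 3*a + 2) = a*(a - 2)^2*(a - 1)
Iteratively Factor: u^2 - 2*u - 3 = (u + 1)*(u - 3)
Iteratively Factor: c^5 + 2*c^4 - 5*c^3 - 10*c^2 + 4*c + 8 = (c - 1)*(c^4 + 3*c^3 - 2*c^2 - 12*c - 8) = (c - 1)*(c + 1)*(c^3 + 2*c^2 - 4*c - 8) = (c - 1)*(c + 1)*(c + 2)*(c^2 - 4) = (c - 1)*(c + 1)*(c + 2)^2*(c - 2)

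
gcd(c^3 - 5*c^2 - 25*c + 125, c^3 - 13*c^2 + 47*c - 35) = c - 5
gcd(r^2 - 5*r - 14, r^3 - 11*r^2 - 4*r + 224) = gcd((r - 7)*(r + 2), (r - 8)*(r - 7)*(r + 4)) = r - 7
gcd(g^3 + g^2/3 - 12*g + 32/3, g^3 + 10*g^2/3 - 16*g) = g - 8/3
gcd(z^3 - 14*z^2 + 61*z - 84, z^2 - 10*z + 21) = z^2 - 10*z + 21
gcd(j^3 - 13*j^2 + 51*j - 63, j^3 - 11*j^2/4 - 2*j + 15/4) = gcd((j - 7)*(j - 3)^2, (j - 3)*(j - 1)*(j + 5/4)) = j - 3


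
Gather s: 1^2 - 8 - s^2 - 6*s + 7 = -s^2 - 6*s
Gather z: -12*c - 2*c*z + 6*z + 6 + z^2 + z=-12*c + z^2 + z*(7 - 2*c) + 6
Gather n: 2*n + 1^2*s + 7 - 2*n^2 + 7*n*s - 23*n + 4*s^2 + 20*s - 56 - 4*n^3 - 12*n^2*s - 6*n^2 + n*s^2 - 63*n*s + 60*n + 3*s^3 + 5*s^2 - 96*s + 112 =-4*n^3 + n^2*(-12*s - 8) + n*(s^2 - 56*s + 39) + 3*s^3 + 9*s^2 - 75*s + 63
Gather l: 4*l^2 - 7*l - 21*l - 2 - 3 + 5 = 4*l^2 - 28*l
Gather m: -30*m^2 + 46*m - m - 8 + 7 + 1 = -30*m^2 + 45*m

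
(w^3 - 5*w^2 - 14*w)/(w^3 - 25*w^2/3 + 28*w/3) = 3*(w + 2)/(3*w - 4)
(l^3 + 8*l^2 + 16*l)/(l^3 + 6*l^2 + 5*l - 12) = l*(l + 4)/(l^2 + 2*l - 3)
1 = 1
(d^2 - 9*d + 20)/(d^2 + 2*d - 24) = (d - 5)/(d + 6)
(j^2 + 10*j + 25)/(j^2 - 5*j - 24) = (j^2 + 10*j + 25)/(j^2 - 5*j - 24)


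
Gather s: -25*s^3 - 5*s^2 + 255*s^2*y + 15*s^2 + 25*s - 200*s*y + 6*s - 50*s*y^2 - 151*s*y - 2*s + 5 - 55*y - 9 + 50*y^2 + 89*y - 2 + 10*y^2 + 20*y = -25*s^3 + s^2*(255*y + 10) + s*(-50*y^2 - 351*y + 29) + 60*y^2 + 54*y - 6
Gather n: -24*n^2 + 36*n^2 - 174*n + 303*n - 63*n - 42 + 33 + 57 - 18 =12*n^2 + 66*n + 30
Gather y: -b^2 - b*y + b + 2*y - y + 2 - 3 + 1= -b^2 + b + y*(1 - b)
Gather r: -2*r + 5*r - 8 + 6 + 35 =3*r + 33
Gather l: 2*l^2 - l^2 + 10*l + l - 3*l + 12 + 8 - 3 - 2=l^2 + 8*l + 15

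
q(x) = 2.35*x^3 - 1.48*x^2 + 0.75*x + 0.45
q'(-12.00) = 1051.47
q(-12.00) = -4282.47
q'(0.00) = 0.75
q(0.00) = 0.45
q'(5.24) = 178.82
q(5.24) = 301.86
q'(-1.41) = 18.94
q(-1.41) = -10.14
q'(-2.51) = 52.60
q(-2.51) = -47.92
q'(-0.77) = 7.21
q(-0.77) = -2.08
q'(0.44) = 0.81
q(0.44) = 0.69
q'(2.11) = 25.89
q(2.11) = 17.52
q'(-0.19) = 1.57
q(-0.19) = 0.24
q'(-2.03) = 35.81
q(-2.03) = -26.83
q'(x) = 7.05*x^2 - 2.96*x + 0.75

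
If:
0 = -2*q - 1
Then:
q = -1/2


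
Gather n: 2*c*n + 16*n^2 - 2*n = 16*n^2 + n*(2*c - 2)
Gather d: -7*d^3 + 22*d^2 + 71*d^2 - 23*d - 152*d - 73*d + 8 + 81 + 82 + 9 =-7*d^3 + 93*d^2 - 248*d + 180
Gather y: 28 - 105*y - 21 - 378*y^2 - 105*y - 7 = -378*y^2 - 210*y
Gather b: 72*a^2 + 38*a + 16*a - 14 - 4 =72*a^2 + 54*a - 18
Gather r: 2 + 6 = 8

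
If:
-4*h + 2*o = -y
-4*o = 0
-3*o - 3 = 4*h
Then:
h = -3/4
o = 0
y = -3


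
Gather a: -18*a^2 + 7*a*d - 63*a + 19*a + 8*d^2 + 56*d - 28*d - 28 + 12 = -18*a^2 + a*(7*d - 44) + 8*d^2 + 28*d - 16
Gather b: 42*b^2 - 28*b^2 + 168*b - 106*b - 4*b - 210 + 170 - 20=14*b^2 + 58*b - 60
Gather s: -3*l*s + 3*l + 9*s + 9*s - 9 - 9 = 3*l + s*(18 - 3*l) - 18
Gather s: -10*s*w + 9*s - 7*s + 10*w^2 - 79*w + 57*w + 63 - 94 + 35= s*(2 - 10*w) + 10*w^2 - 22*w + 4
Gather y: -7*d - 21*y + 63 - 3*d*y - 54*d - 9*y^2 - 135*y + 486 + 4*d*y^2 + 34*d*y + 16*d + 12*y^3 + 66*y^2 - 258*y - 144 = -45*d + 12*y^3 + y^2*(4*d + 57) + y*(31*d - 414) + 405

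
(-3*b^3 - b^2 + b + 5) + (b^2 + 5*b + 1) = -3*b^3 + 6*b + 6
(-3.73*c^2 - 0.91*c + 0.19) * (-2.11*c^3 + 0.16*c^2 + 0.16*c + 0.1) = 7.8703*c^5 + 1.3233*c^4 - 1.1433*c^3 - 0.4882*c^2 - 0.0606*c + 0.019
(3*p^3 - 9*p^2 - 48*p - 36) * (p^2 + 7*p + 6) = 3*p^5 + 12*p^4 - 93*p^3 - 426*p^2 - 540*p - 216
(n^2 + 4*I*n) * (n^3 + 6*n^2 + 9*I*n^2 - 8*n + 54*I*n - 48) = n^5 + 6*n^4 + 13*I*n^4 - 44*n^3 + 78*I*n^3 - 264*n^2 - 32*I*n^2 - 192*I*n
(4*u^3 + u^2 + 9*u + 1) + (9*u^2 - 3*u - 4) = 4*u^3 + 10*u^2 + 6*u - 3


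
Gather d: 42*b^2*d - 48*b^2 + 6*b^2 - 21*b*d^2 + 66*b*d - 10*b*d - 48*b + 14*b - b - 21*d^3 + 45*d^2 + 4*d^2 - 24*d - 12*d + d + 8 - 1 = -42*b^2 - 35*b - 21*d^3 + d^2*(49 - 21*b) + d*(42*b^2 + 56*b - 35) + 7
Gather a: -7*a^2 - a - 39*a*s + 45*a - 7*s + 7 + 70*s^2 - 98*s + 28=-7*a^2 + a*(44 - 39*s) + 70*s^2 - 105*s + 35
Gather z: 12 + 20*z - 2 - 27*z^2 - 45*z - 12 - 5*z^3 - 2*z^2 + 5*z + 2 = -5*z^3 - 29*z^2 - 20*z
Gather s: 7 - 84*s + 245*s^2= 245*s^2 - 84*s + 7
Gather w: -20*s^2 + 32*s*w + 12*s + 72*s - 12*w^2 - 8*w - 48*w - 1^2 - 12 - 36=-20*s^2 + 84*s - 12*w^2 + w*(32*s - 56) - 49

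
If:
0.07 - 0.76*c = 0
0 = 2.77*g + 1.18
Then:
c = 0.09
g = -0.43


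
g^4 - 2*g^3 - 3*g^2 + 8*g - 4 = (g - 2)*(g - 1)^2*(g + 2)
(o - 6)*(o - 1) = o^2 - 7*o + 6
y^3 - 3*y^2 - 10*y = y*(y - 5)*(y + 2)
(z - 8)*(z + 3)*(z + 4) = z^3 - z^2 - 44*z - 96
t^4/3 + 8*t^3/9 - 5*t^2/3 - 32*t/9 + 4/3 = (t/3 + 1)*(t - 2)*(t - 1/3)*(t + 2)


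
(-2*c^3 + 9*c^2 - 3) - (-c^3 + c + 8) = -c^3 + 9*c^2 - c - 11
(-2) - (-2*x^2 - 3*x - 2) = 2*x^2 + 3*x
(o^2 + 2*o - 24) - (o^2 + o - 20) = o - 4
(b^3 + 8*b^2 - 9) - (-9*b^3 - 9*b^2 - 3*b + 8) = 10*b^3 + 17*b^2 + 3*b - 17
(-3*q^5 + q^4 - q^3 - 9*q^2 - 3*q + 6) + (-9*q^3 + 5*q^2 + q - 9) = -3*q^5 + q^4 - 10*q^3 - 4*q^2 - 2*q - 3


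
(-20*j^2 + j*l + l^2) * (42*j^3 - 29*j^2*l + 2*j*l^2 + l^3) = -840*j^5 + 622*j^4*l - 27*j^3*l^2 - 47*j^2*l^3 + 3*j*l^4 + l^5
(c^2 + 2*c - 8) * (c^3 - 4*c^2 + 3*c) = c^5 - 2*c^4 - 13*c^3 + 38*c^2 - 24*c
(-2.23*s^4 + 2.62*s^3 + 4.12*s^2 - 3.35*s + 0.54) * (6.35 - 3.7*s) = 8.251*s^5 - 23.8545*s^4 + 1.393*s^3 + 38.557*s^2 - 23.2705*s + 3.429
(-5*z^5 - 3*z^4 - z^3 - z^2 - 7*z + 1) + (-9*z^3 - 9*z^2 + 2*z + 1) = -5*z^5 - 3*z^4 - 10*z^3 - 10*z^2 - 5*z + 2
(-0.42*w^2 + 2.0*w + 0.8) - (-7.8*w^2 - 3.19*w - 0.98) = 7.38*w^2 + 5.19*w + 1.78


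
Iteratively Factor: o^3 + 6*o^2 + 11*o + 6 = (o + 3)*(o^2 + 3*o + 2) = (o + 2)*(o + 3)*(o + 1)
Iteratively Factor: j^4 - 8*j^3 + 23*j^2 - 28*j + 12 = (j - 2)*(j^3 - 6*j^2 + 11*j - 6) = (j - 2)*(j - 1)*(j^2 - 5*j + 6) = (j - 2)^2*(j - 1)*(j - 3)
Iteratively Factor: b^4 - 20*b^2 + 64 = (b + 4)*(b^3 - 4*b^2 - 4*b + 16) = (b + 2)*(b + 4)*(b^2 - 6*b + 8) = (b - 4)*(b + 2)*(b + 4)*(b - 2)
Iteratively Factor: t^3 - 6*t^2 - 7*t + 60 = (t + 3)*(t^2 - 9*t + 20) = (t - 5)*(t + 3)*(t - 4)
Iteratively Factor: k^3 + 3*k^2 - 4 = (k + 2)*(k^2 + k - 2) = (k - 1)*(k + 2)*(k + 2)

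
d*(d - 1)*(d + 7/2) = d^3 + 5*d^2/2 - 7*d/2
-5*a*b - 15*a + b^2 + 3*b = (-5*a + b)*(b + 3)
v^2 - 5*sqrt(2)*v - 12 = (v - 6*sqrt(2))*(v + sqrt(2))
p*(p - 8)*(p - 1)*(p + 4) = p^4 - 5*p^3 - 28*p^2 + 32*p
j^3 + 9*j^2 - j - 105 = (j - 3)*(j + 5)*(j + 7)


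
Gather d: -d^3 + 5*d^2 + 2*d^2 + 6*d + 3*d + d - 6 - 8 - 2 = -d^3 + 7*d^2 + 10*d - 16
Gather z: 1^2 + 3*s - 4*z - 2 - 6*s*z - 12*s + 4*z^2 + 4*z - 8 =-6*s*z - 9*s + 4*z^2 - 9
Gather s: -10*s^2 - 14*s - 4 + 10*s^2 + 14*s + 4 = 0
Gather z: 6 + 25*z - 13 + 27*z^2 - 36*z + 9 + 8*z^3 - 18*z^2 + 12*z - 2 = 8*z^3 + 9*z^2 + z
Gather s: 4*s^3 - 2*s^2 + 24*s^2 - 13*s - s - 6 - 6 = 4*s^3 + 22*s^2 - 14*s - 12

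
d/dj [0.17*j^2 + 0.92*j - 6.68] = 0.34*j + 0.92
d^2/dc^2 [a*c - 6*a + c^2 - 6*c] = 2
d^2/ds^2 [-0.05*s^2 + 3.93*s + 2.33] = -0.100000000000000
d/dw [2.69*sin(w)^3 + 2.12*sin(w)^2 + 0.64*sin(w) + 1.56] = (8.07*sin(w)^2 + 4.24*sin(w) + 0.64)*cos(w)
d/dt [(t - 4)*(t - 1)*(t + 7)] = 3*t^2 + 4*t - 31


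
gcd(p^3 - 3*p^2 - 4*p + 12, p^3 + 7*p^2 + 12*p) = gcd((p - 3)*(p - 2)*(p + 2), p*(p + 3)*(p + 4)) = 1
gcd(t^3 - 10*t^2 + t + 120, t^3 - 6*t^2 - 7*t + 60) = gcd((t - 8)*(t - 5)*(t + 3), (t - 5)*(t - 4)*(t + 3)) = t^2 - 2*t - 15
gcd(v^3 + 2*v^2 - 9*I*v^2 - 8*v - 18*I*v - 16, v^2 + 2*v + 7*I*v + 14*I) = v + 2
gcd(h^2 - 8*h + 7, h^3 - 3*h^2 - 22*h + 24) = h - 1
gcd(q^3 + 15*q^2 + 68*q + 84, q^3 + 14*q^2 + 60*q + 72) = q^2 + 8*q + 12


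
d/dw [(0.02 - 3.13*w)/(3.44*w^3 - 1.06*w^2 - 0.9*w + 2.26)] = (21.5344*w^3 - 3.5242*w^2 + 0.0424000000000002*w - 7.0558)/(11.8336*w^6 - 7.2928*w^5 - 5.0684*w^4 + 17.4568*w^3 - 3.9812*w^2 - 4.068*w + 5.1076)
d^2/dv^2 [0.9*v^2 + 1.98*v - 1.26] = 1.80000000000000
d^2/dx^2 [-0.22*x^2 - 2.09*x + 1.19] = -0.440000000000000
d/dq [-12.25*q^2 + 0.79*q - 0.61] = 0.79 - 24.5*q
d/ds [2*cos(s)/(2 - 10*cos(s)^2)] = (5*sin(s)^2 - 6)*sin(s)/(5*cos(s)^2 - 1)^2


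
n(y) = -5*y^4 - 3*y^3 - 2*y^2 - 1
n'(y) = -20*y^3 - 9*y^2 - 4*y = y*(-20*y^2 - 9*y - 4)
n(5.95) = -6970.42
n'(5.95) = -4555.32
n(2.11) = -137.19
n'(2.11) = -236.39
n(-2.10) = -79.28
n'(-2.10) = 153.93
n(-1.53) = -22.34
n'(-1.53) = 56.68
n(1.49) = -40.01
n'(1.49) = -92.10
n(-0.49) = -1.42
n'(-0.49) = 2.15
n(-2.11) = -80.83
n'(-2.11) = 156.25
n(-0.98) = -4.71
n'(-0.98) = 14.10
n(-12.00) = -98785.00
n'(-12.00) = 33312.00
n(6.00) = -7201.00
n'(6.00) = -4668.00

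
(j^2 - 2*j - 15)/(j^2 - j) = (j^2 - 2*j - 15)/(j*(j - 1))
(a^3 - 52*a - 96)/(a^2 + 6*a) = a - 6 - 16/a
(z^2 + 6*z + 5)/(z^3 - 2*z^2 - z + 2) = (z + 5)/(z^2 - 3*z + 2)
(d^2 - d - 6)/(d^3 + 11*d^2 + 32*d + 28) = (d - 3)/(d^2 + 9*d + 14)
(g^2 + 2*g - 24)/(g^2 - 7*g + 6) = (g^2 + 2*g - 24)/(g^2 - 7*g + 6)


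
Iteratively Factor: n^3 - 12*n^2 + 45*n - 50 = (n - 5)*(n^2 - 7*n + 10) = (n - 5)^2*(n - 2)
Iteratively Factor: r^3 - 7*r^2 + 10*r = (r)*(r^2 - 7*r + 10) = r*(r - 2)*(r - 5)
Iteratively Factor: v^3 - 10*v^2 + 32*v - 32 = (v - 2)*(v^2 - 8*v + 16) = (v - 4)*(v - 2)*(v - 4)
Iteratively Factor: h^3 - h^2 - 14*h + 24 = (h + 4)*(h^2 - 5*h + 6) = (h - 3)*(h + 4)*(h - 2)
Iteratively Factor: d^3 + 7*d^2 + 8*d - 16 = (d + 4)*(d^2 + 3*d - 4) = (d + 4)^2*(d - 1)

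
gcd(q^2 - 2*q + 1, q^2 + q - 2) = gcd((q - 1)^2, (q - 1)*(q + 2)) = q - 1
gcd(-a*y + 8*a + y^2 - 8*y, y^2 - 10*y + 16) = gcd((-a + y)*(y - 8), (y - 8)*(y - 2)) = y - 8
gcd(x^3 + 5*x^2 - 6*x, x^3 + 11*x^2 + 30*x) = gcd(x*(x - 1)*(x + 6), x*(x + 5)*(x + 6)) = x^2 + 6*x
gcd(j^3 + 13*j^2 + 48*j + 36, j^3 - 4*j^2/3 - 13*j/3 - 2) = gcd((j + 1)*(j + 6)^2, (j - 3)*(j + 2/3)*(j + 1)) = j + 1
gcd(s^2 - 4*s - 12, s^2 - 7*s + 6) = s - 6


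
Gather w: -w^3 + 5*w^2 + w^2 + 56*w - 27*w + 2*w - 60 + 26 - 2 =-w^3 + 6*w^2 + 31*w - 36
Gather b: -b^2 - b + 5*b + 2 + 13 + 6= -b^2 + 4*b + 21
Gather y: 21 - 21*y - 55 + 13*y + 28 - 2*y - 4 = -10*y - 10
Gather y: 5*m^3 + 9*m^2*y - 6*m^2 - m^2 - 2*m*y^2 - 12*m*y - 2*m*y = 5*m^3 - 7*m^2 - 2*m*y^2 + y*(9*m^2 - 14*m)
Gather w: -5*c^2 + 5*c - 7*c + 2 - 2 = -5*c^2 - 2*c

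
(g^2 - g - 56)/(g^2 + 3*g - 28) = (g - 8)/(g - 4)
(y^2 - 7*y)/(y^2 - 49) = y/(y + 7)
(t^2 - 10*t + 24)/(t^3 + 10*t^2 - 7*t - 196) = (t - 6)/(t^2 + 14*t + 49)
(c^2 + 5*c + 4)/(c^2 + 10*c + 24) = (c + 1)/(c + 6)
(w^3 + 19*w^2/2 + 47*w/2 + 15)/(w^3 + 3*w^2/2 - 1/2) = (2*w^2 + 17*w + 30)/(2*w^2 + w - 1)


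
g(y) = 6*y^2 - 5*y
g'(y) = 12*y - 5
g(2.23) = 18.69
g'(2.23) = 21.76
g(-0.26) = 1.71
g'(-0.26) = -8.12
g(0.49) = -1.01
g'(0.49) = 0.88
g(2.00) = 14.00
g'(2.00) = 19.00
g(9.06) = 447.20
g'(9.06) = 103.72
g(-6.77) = 308.85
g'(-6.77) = -86.24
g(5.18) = 135.09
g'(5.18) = 57.16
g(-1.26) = 15.83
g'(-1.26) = -20.12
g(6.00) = 186.00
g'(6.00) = 67.00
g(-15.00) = 1425.00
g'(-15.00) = -185.00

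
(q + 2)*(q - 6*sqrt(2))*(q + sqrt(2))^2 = q^4 - 4*sqrt(2)*q^3 + 2*q^3 - 22*q^2 - 8*sqrt(2)*q^2 - 44*q - 12*sqrt(2)*q - 24*sqrt(2)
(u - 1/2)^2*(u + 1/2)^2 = u^4 - u^2/2 + 1/16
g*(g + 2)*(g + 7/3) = g^3 + 13*g^2/3 + 14*g/3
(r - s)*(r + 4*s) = r^2 + 3*r*s - 4*s^2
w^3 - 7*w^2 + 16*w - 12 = (w - 3)*(w - 2)^2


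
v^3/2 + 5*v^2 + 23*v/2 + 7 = (v/2 + 1/2)*(v + 2)*(v + 7)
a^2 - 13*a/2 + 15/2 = (a - 5)*(a - 3/2)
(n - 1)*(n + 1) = n^2 - 1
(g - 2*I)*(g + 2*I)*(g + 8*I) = g^3 + 8*I*g^2 + 4*g + 32*I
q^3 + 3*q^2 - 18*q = q*(q - 3)*(q + 6)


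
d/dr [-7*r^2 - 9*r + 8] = -14*r - 9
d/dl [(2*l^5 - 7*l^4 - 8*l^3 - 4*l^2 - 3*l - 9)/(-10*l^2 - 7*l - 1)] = (-60*l^6 + 84*l^5 + 217*l^4 + 140*l^3 + 22*l^2 - 172*l - 60)/(100*l^4 + 140*l^3 + 69*l^2 + 14*l + 1)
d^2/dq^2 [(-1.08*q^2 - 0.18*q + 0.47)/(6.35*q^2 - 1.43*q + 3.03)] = (-34.12998*q^3 + 238.38789*q^2 - 4.82727*q - 37.554452)/(256.047875*q^6 - 172.983525*q^5 + 405.48687*q^4 - 168.007697*q^3 + 193.484286*q^2 - 39.386061*q + 27.818127)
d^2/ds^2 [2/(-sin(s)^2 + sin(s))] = 2*(4 + 1/sin(s) - 4/sin(s)^2 + 2/sin(s)^3)/(sin(s) - 1)^2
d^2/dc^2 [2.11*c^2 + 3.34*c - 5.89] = 4.22000000000000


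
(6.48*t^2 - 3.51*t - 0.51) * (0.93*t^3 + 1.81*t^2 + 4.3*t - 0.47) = 6.0264*t^5 + 8.4645*t^4 + 21.0366*t^3 - 19.0617*t^2 - 0.5433*t + 0.2397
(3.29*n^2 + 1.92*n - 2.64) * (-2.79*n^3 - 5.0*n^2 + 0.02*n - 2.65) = -9.1791*n^5 - 21.8068*n^4 - 2.1686*n^3 + 4.5199*n^2 - 5.1408*n + 6.996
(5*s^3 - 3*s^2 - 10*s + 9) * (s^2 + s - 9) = 5*s^5 + 2*s^4 - 58*s^3 + 26*s^2 + 99*s - 81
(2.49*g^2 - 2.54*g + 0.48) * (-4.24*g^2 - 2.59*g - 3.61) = -10.5576*g^4 + 4.3205*g^3 - 4.4455*g^2 + 7.9262*g - 1.7328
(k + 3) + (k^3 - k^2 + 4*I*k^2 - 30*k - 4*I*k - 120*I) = k^3 - k^2 + 4*I*k^2 - 29*k - 4*I*k + 3 - 120*I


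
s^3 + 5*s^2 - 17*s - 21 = (s - 3)*(s + 1)*(s + 7)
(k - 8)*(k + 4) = k^2 - 4*k - 32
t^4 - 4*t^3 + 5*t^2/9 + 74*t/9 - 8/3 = (t - 3)*(t - 2)*(t - 1/3)*(t + 4/3)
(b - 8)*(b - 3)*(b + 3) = b^3 - 8*b^2 - 9*b + 72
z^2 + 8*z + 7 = (z + 1)*(z + 7)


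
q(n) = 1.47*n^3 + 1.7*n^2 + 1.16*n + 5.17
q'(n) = 4.41*n^2 + 3.4*n + 1.16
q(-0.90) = 4.43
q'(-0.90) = 1.67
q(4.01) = 131.95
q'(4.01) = 85.71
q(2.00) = 26.05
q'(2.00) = 25.60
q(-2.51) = -10.28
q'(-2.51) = 20.41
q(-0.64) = 4.74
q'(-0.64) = 0.79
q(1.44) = 14.75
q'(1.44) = 15.20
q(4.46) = 174.57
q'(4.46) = 104.05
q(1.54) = 16.36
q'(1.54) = 16.85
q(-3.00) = -22.70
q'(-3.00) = 30.65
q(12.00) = 2804.05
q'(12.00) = 677.00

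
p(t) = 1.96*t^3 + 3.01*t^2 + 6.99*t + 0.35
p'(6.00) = 254.79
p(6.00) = 574.01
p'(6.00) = 254.79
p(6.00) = 574.01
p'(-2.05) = 19.36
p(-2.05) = -18.22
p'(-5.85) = 173.00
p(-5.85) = -329.93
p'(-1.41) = 10.19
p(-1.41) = -9.02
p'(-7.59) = 300.03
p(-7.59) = -736.30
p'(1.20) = 22.68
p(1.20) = 16.46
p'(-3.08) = 44.23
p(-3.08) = -49.89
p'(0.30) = 9.33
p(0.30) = 2.77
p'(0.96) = 18.19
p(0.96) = 11.57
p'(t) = 5.88*t^2 + 6.02*t + 6.99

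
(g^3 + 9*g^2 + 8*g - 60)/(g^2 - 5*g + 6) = (g^2 + 11*g + 30)/(g - 3)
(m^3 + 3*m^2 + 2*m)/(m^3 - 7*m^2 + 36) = m*(m + 1)/(m^2 - 9*m + 18)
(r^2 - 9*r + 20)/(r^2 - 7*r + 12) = (r - 5)/(r - 3)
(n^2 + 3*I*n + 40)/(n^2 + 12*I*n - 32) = (n - 5*I)/(n + 4*I)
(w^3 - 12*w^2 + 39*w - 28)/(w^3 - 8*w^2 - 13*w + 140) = (w^2 - 5*w + 4)/(w^2 - w - 20)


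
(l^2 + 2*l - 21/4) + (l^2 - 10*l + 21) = 2*l^2 - 8*l + 63/4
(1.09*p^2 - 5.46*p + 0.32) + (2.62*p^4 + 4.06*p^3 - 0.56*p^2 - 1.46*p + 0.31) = 2.62*p^4 + 4.06*p^3 + 0.53*p^2 - 6.92*p + 0.63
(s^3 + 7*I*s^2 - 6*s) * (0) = 0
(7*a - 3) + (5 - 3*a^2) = -3*a^2 + 7*a + 2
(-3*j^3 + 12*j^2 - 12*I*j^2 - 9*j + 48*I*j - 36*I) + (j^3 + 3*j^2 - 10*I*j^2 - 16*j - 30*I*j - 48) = -2*j^3 + 15*j^2 - 22*I*j^2 - 25*j + 18*I*j - 48 - 36*I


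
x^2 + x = x*(x + 1)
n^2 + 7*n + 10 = (n + 2)*(n + 5)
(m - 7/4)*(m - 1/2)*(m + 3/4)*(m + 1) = m^4 - m^3/2 - 37*m^2/16 - 5*m/32 + 21/32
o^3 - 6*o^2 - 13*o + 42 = (o - 7)*(o - 2)*(o + 3)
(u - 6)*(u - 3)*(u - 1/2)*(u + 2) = u^4 - 15*u^3/2 + 7*u^2/2 + 36*u - 18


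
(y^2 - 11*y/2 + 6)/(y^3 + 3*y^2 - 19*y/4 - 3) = 2*(y - 4)/(2*y^2 + 9*y + 4)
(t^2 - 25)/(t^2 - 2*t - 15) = (t + 5)/(t + 3)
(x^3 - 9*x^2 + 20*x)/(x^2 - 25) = x*(x - 4)/(x + 5)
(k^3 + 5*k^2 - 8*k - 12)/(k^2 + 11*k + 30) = (k^2 - k - 2)/(k + 5)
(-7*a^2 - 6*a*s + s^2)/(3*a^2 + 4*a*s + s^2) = (-7*a + s)/(3*a + s)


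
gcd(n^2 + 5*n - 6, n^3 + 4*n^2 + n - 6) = n - 1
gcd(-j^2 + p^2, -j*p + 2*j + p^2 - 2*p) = -j + p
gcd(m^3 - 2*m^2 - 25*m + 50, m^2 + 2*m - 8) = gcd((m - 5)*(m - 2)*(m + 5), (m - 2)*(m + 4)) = m - 2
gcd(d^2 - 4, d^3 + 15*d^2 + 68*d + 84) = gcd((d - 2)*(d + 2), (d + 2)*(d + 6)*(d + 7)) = d + 2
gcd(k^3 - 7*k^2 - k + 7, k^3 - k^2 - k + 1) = k^2 - 1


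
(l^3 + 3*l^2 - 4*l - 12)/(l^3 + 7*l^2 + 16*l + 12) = (l - 2)/(l + 2)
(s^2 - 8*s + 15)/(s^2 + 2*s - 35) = (s - 3)/(s + 7)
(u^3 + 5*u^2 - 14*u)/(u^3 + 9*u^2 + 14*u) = (u - 2)/(u + 2)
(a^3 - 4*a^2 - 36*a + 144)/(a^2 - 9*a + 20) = (a^2 - 36)/(a - 5)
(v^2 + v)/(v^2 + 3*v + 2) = v/(v + 2)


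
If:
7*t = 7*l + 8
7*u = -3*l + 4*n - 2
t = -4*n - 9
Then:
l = -7*u/4 - 85/28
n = 7*u/16 - 199/112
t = -7*u/4 - 53/28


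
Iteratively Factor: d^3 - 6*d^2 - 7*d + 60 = (d + 3)*(d^2 - 9*d + 20) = (d - 4)*(d + 3)*(d - 5)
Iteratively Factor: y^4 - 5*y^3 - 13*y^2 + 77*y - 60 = (y - 3)*(y^3 - 2*y^2 - 19*y + 20) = (y - 3)*(y + 4)*(y^2 - 6*y + 5) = (y - 5)*(y - 3)*(y + 4)*(y - 1)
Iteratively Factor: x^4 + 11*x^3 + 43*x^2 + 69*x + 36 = (x + 3)*(x^3 + 8*x^2 + 19*x + 12) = (x + 3)^2*(x^2 + 5*x + 4) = (x + 3)^2*(x + 4)*(x + 1)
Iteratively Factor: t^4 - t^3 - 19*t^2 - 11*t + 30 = (t + 3)*(t^3 - 4*t^2 - 7*t + 10) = (t - 1)*(t + 3)*(t^2 - 3*t - 10) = (t - 5)*(t - 1)*(t + 3)*(t + 2)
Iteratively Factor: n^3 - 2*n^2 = (n)*(n^2 - 2*n) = n^2*(n - 2)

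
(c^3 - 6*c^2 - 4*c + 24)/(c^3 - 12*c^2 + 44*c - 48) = (c + 2)/(c - 4)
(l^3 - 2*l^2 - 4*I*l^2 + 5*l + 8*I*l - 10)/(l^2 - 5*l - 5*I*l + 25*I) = (l^2 + l*(-2 + I) - 2*I)/(l - 5)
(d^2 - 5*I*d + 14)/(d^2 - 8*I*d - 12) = (-d^2 + 5*I*d - 14)/(-d^2 + 8*I*d + 12)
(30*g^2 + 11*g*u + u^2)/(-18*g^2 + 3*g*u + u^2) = (5*g + u)/(-3*g + u)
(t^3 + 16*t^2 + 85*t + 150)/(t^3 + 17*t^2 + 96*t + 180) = (t + 5)/(t + 6)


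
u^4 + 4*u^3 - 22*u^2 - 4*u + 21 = (u - 3)*(u - 1)*(u + 1)*(u + 7)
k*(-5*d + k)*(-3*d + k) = 15*d^2*k - 8*d*k^2 + k^3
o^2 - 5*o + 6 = (o - 3)*(o - 2)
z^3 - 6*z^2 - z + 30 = (z - 5)*(z - 3)*(z + 2)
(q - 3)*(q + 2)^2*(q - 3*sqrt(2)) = q^4 - 3*sqrt(2)*q^3 + q^3 - 8*q^2 - 3*sqrt(2)*q^2 - 12*q + 24*sqrt(2)*q + 36*sqrt(2)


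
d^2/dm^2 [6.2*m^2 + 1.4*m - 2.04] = 12.4000000000000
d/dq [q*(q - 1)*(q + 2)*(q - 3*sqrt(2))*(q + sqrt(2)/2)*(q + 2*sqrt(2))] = 6*q^5 - 5*sqrt(2)*q^4/2 + 5*q^4 - 60*q^3 - 2*sqrt(2)*q^3 - 39*q^2 - 15*sqrt(2)*q^2 - 12*sqrt(2)*q + 52*q + 12*sqrt(2)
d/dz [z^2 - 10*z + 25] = 2*z - 10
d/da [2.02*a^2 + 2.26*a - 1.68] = 4.04*a + 2.26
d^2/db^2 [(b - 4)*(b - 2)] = 2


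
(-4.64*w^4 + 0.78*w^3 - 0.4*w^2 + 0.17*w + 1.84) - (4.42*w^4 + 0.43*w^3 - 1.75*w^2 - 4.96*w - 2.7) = -9.06*w^4 + 0.35*w^3 + 1.35*w^2 + 5.13*w + 4.54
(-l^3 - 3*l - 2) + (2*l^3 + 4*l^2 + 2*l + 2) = l^3 + 4*l^2 - l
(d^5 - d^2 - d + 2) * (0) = 0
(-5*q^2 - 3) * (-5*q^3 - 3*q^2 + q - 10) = 25*q^5 + 15*q^4 + 10*q^3 + 59*q^2 - 3*q + 30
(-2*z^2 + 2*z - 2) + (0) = -2*z^2 + 2*z - 2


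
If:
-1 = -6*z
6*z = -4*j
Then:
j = -1/4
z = 1/6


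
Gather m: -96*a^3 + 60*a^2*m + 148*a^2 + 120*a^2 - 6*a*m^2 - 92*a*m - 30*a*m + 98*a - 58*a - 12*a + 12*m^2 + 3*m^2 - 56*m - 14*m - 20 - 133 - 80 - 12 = -96*a^3 + 268*a^2 + 28*a + m^2*(15 - 6*a) + m*(60*a^2 - 122*a - 70) - 245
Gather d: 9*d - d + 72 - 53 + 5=8*d + 24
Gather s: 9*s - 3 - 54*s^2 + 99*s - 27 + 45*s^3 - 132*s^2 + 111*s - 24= 45*s^3 - 186*s^2 + 219*s - 54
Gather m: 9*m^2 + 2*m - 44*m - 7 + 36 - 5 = 9*m^2 - 42*m + 24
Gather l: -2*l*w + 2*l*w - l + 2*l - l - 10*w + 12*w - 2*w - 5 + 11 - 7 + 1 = 0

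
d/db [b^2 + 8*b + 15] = 2*b + 8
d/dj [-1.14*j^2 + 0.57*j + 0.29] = 0.57 - 2.28*j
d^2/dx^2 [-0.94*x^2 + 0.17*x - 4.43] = -1.88000000000000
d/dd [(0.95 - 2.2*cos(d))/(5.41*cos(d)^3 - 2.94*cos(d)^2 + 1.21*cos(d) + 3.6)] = (-23.804*cos(d)^3 + 21.8865*cos(d)^2 - 5.586*cos(d) + 9.0695)*sin(d)/(29.2681*cos(d)^6 - 31.8108*cos(d)^5 + 21.7358*cos(d)^4 + 31.8372*cos(d)^3 - 19.7039*cos(d)^2 + 8.712*cos(d) + 12.96)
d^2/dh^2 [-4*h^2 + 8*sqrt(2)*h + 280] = -8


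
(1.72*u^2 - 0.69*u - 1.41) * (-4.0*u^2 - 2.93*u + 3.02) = -6.88*u^4 - 2.2796*u^3 + 12.8561*u^2 + 2.0475*u - 4.2582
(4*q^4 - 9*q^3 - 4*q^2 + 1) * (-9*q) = -36*q^5 + 81*q^4 + 36*q^3 - 9*q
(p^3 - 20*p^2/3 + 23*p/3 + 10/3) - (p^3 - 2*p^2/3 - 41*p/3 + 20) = -6*p^2 + 64*p/3 - 50/3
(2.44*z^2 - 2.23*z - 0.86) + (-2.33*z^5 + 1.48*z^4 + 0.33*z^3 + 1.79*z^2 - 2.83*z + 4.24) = -2.33*z^5 + 1.48*z^4 + 0.33*z^3 + 4.23*z^2 - 5.06*z + 3.38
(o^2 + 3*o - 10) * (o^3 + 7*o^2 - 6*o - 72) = o^5 + 10*o^4 + 5*o^3 - 160*o^2 - 156*o + 720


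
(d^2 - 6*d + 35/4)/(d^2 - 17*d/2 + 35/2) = (d - 5/2)/(d - 5)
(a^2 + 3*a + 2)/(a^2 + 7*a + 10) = (a + 1)/(a + 5)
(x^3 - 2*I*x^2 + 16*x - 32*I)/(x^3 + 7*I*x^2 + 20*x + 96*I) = (x^2 + 2*I*x + 8)/(x^2 + 11*I*x - 24)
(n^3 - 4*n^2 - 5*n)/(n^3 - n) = (n - 5)/(n - 1)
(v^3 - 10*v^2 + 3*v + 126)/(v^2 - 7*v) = v - 3 - 18/v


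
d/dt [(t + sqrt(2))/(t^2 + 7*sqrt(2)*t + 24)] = (-t^2 - 2*sqrt(2)*t + 10)/(t^4 + 14*sqrt(2)*t^3 + 146*t^2 + 336*sqrt(2)*t + 576)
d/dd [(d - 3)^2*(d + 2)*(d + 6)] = 2*d*(2*d^2 + 3*d - 27)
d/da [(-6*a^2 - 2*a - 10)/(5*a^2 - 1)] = 2*(5*a^2 + 56*a + 1)/(25*a^4 - 10*a^2 + 1)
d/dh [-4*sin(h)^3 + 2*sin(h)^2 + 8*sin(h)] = 4*(-3*sin(h)^2 + sin(h) + 2)*cos(h)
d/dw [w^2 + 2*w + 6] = 2*w + 2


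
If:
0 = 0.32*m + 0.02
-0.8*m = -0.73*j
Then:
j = -0.07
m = -0.06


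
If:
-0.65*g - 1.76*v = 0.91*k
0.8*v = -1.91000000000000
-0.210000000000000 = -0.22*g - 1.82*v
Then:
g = 20.71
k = -10.17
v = -2.39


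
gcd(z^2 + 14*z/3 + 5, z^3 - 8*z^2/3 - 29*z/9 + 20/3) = z + 5/3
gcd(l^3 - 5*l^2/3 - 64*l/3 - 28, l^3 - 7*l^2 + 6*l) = l - 6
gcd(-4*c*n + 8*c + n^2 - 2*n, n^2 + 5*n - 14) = n - 2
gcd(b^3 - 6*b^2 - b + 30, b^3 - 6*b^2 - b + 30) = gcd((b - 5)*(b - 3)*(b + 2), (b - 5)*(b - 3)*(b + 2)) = b^3 - 6*b^2 - b + 30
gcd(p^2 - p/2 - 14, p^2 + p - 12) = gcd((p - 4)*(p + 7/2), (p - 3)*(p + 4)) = 1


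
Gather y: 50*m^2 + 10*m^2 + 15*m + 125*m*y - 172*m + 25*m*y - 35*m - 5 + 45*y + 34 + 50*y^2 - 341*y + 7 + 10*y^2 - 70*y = 60*m^2 - 192*m + 60*y^2 + y*(150*m - 366) + 36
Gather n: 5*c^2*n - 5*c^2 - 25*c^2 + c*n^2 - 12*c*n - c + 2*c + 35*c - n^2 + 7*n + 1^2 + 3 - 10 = -30*c^2 + 36*c + n^2*(c - 1) + n*(5*c^2 - 12*c + 7) - 6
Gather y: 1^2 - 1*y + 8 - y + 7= 16 - 2*y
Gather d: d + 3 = d + 3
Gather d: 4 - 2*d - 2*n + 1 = -2*d - 2*n + 5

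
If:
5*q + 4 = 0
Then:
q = -4/5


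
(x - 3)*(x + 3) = x^2 - 9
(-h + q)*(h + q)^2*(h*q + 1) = -h^4*q - h^3*q^2 - h^3 + h^2*q^3 - h^2*q + h*q^4 + h*q^2 + q^3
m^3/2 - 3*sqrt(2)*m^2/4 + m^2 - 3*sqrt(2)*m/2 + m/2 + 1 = (m/2 + 1)*(m - sqrt(2))*(m - sqrt(2)/2)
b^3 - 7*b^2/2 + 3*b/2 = b*(b - 3)*(b - 1/2)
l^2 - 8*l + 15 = (l - 5)*(l - 3)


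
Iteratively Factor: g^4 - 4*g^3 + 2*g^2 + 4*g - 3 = (g - 1)*(g^3 - 3*g^2 - g + 3) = (g - 3)*(g - 1)*(g^2 - 1) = (g - 3)*(g - 1)*(g + 1)*(g - 1)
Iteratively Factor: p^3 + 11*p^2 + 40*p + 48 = (p + 3)*(p^2 + 8*p + 16) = (p + 3)*(p + 4)*(p + 4)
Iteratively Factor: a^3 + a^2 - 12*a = (a)*(a^2 + a - 12) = a*(a - 3)*(a + 4)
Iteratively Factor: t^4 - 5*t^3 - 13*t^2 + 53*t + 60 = (t + 3)*(t^3 - 8*t^2 + 11*t + 20) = (t - 5)*(t + 3)*(t^2 - 3*t - 4) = (t - 5)*(t - 4)*(t + 3)*(t + 1)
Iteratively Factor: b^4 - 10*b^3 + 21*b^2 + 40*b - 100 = (b + 2)*(b^3 - 12*b^2 + 45*b - 50) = (b - 5)*(b + 2)*(b^2 - 7*b + 10) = (b - 5)^2*(b + 2)*(b - 2)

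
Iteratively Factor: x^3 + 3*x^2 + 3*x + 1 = (x + 1)*(x^2 + 2*x + 1) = (x + 1)^2*(x + 1)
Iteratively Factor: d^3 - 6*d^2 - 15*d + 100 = (d - 5)*(d^2 - d - 20) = (d - 5)*(d + 4)*(d - 5)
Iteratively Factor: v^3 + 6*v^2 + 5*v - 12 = (v + 4)*(v^2 + 2*v - 3) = (v - 1)*(v + 4)*(v + 3)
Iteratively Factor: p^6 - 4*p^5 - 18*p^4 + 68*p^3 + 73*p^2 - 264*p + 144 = (p - 1)*(p^5 - 3*p^4 - 21*p^3 + 47*p^2 + 120*p - 144) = (p - 4)*(p - 1)*(p^4 + p^3 - 17*p^2 - 21*p + 36) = (p - 4)^2*(p - 1)*(p^3 + 5*p^2 + 3*p - 9) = (p - 4)^2*(p - 1)*(p + 3)*(p^2 + 2*p - 3) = (p - 4)^2*(p - 1)*(p + 3)^2*(p - 1)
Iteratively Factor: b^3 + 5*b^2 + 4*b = (b)*(b^2 + 5*b + 4) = b*(b + 1)*(b + 4)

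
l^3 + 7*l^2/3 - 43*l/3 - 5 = (l - 3)*(l + 1/3)*(l + 5)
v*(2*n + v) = 2*n*v + v^2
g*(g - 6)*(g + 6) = g^3 - 36*g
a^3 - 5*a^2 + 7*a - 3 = (a - 3)*(a - 1)^2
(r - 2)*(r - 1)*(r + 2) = r^3 - r^2 - 4*r + 4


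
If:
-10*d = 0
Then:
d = 0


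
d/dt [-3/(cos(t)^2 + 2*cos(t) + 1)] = -6*sin(t)/(cos(t) + 1)^3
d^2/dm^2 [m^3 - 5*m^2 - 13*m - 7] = 6*m - 10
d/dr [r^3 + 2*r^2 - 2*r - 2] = 3*r^2 + 4*r - 2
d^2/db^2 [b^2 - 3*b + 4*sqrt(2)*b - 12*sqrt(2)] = 2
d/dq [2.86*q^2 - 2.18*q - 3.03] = 5.72*q - 2.18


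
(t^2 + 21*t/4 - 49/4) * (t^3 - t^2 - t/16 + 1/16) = t^5 + 17*t^4/4 - 281*t^3/16 + 767*t^2/64 + 35*t/32 - 49/64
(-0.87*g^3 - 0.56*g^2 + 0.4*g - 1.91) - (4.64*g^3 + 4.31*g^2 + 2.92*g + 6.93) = -5.51*g^3 - 4.87*g^2 - 2.52*g - 8.84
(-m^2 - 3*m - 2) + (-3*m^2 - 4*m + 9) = -4*m^2 - 7*m + 7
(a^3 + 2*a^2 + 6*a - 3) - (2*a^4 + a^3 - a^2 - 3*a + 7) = -2*a^4 + 3*a^2 + 9*a - 10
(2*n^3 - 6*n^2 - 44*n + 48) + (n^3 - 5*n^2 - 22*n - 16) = 3*n^3 - 11*n^2 - 66*n + 32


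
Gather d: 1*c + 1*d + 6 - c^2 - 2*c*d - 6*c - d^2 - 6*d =-c^2 - 5*c - d^2 + d*(-2*c - 5) + 6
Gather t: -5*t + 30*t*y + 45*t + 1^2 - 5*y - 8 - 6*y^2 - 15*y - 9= t*(30*y + 40) - 6*y^2 - 20*y - 16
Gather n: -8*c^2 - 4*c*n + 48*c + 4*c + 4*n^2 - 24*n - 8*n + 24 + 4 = -8*c^2 + 52*c + 4*n^2 + n*(-4*c - 32) + 28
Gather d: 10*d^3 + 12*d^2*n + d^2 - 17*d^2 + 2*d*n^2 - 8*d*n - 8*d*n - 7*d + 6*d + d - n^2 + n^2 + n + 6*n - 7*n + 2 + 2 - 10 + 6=10*d^3 + d^2*(12*n - 16) + d*(2*n^2 - 16*n)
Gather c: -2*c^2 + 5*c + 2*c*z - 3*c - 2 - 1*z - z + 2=-2*c^2 + c*(2*z + 2) - 2*z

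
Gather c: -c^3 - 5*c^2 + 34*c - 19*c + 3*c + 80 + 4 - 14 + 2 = -c^3 - 5*c^2 + 18*c + 72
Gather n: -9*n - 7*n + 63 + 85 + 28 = 176 - 16*n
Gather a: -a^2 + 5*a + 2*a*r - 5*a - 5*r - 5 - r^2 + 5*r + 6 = -a^2 + 2*a*r - r^2 + 1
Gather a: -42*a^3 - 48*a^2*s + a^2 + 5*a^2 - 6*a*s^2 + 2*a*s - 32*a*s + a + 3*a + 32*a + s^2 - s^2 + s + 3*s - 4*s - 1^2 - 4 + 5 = -42*a^3 + a^2*(6 - 48*s) + a*(-6*s^2 - 30*s + 36)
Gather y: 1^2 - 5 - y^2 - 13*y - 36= -y^2 - 13*y - 40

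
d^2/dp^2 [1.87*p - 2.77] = 0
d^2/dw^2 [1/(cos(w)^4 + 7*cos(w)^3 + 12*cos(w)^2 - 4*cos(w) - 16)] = (16*sin(w)^6 - 160*sin(w)^4*cos(w) - 161*sin(w)^4 + 282*sin(w)^2 + 471*cos(w)/8 - 477*cos(3*w)/16 + 63*cos(5*w)/16 - 33)/((cos(w) - 1)^3*(cos(w) + 2)^4*(cos(w) + 4)^3)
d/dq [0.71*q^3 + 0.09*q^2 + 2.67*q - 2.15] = 2.13*q^2 + 0.18*q + 2.67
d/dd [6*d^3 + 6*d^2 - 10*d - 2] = 18*d^2 + 12*d - 10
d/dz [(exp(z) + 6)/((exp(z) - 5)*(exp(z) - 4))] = (-exp(2*z) - 12*exp(z) + 74)*exp(z)/(exp(4*z) - 18*exp(3*z) + 121*exp(2*z) - 360*exp(z) + 400)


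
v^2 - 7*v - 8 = (v - 8)*(v + 1)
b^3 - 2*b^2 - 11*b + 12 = (b - 4)*(b - 1)*(b + 3)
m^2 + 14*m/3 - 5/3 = (m - 1/3)*(m + 5)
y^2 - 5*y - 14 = (y - 7)*(y + 2)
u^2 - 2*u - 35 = (u - 7)*(u + 5)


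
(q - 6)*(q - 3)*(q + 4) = q^3 - 5*q^2 - 18*q + 72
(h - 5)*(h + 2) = h^2 - 3*h - 10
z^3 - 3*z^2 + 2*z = z*(z - 2)*(z - 1)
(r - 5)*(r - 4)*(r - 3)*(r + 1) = r^4 - 11*r^3 + 35*r^2 - 13*r - 60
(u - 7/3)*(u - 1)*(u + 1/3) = u^3 - 3*u^2 + 11*u/9 + 7/9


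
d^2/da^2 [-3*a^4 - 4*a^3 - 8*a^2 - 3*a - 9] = -36*a^2 - 24*a - 16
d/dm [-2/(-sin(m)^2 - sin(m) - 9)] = -2*(2*sin(m) + 1)*cos(m)/(sin(m)^2 + sin(m) + 9)^2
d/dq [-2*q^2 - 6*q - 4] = -4*q - 6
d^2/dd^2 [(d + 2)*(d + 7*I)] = 2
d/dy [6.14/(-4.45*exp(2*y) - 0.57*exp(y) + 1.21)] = (54.646*exp(y) + 3.4998)*exp(y)/(4.45*exp(2*y) + 0.57*exp(y) - 1.21)^2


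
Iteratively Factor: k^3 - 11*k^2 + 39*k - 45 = (k - 3)*(k^2 - 8*k + 15) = (k - 5)*(k - 3)*(k - 3)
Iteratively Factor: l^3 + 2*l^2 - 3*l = (l)*(l^2 + 2*l - 3) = l*(l + 3)*(l - 1)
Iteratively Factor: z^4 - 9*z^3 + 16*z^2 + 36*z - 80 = (z - 5)*(z^3 - 4*z^2 - 4*z + 16) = (z - 5)*(z + 2)*(z^2 - 6*z + 8) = (z - 5)*(z - 4)*(z + 2)*(z - 2)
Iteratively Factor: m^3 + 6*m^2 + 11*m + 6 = (m + 2)*(m^2 + 4*m + 3) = (m + 2)*(m + 3)*(m + 1)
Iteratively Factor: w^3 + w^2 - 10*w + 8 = (w - 1)*(w^2 + 2*w - 8) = (w - 1)*(w + 4)*(w - 2)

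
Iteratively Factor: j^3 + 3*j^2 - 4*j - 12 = (j - 2)*(j^2 + 5*j + 6) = (j - 2)*(j + 3)*(j + 2)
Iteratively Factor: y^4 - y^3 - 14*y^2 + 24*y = (y)*(y^3 - y^2 - 14*y + 24) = y*(y - 2)*(y^2 + y - 12) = y*(y - 2)*(y + 4)*(y - 3)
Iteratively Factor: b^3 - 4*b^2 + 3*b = (b - 1)*(b^2 - 3*b) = (b - 3)*(b - 1)*(b)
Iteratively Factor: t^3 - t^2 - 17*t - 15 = (t + 1)*(t^2 - 2*t - 15) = (t - 5)*(t + 1)*(t + 3)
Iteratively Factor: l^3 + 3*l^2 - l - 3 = (l - 1)*(l^2 + 4*l + 3) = (l - 1)*(l + 1)*(l + 3)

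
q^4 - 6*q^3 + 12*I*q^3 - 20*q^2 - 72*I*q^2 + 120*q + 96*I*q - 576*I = (q - 6)*(q - 2*I)*(q + 6*I)*(q + 8*I)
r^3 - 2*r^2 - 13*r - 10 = (r - 5)*(r + 1)*(r + 2)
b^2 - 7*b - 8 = (b - 8)*(b + 1)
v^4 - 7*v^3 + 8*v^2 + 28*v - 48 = (v - 4)*(v - 3)*(v - 2)*(v + 2)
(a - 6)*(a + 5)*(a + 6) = a^3 + 5*a^2 - 36*a - 180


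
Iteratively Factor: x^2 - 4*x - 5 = (x + 1)*(x - 5)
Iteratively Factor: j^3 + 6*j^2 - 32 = (j - 2)*(j^2 + 8*j + 16) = (j - 2)*(j + 4)*(j + 4)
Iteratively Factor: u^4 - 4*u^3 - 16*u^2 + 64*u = (u)*(u^3 - 4*u^2 - 16*u + 64) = u*(u - 4)*(u^2 - 16) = u*(u - 4)*(u + 4)*(u - 4)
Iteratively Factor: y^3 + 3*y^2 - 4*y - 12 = (y + 2)*(y^2 + y - 6) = (y + 2)*(y + 3)*(y - 2)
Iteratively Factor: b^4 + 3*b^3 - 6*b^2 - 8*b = (b + 1)*(b^3 + 2*b^2 - 8*b) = (b + 1)*(b + 4)*(b^2 - 2*b) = (b - 2)*(b + 1)*(b + 4)*(b)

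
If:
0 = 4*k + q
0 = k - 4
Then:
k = 4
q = -16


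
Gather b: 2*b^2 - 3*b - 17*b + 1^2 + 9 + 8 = 2*b^2 - 20*b + 18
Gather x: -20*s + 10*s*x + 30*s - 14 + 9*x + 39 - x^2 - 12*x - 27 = 10*s - x^2 + x*(10*s - 3) - 2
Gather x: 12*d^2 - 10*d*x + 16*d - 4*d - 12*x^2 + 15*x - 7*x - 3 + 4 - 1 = 12*d^2 + 12*d - 12*x^2 + x*(8 - 10*d)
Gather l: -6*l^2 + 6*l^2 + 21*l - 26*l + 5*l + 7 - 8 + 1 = 0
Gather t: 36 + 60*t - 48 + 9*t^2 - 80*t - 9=9*t^2 - 20*t - 21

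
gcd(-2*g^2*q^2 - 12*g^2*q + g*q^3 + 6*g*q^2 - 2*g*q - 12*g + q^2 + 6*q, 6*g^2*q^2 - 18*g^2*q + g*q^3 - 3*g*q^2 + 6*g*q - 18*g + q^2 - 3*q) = g*q + 1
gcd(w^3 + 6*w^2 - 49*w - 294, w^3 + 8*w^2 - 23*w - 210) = w^2 + 13*w + 42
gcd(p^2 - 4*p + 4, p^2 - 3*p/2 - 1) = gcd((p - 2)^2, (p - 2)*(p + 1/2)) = p - 2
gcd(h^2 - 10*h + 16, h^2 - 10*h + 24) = 1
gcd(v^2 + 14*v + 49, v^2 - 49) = v + 7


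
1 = 1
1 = 1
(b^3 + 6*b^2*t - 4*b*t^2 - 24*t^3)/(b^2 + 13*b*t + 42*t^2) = (b^2 - 4*t^2)/(b + 7*t)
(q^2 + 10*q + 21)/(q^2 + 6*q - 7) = (q + 3)/(q - 1)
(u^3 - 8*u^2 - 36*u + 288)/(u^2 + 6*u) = u - 14 + 48/u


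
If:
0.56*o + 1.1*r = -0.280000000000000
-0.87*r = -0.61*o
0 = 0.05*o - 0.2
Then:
No Solution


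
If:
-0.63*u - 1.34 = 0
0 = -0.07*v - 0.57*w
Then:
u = -2.13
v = -8.14285714285714*w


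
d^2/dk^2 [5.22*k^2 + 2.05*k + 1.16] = 10.4400000000000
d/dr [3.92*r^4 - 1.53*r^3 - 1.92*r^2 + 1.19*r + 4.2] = 15.68*r^3 - 4.59*r^2 - 3.84*r + 1.19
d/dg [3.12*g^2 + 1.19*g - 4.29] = 6.24*g + 1.19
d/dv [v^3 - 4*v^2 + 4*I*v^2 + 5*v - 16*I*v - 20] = 3*v^2 + 8*v*(-1 + I) + 5 - 16*I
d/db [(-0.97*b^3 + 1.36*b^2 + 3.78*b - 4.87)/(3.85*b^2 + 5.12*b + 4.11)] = (-3.7345*b^4 - 9.9328*b^3 - 19.5499*b^2 + 48.6782*b + 40.4702)/(14.8225*b^4 + 39.424*b^3 + 57.8614*b^2 + 42.0864*b + 16.8921)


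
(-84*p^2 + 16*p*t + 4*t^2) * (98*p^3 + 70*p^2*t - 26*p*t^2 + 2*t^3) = -8232*p^5 - 4312*p^4*t + 3696*p^3*t^2 - 304*p^2*t^3 - 72*p*t^4 + 8*t^5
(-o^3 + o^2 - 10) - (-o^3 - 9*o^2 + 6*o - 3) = 10*o^2 - 6*o - 7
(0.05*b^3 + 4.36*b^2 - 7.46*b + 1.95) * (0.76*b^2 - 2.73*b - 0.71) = 0.038*b^5 + 3.1771*b^4 - 17.6079*b^3 + 18.7522*b^2 - 0.0269000000000004*b - 1.3845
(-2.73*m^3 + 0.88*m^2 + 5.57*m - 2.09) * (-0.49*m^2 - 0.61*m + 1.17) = 1.3377*m^5 + 1.2341*m^4 - 6.4602*m^3 - 1.344*m^2 + 7.7918*m - 2.4453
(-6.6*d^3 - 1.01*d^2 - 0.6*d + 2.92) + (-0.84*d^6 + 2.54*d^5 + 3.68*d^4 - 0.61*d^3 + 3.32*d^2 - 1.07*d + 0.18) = -0.84*d^6 + 2.54*d^5 + 3.68*d^4 - 7.21*d^3 + 2.31*d^2 - 1.67*d + 3.1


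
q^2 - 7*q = q*(q - 7)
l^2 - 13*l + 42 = (l - 7)*(l - 6)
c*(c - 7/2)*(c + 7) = c^3 + 7*c^2/2 - 49*c/2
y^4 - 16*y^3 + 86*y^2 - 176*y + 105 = (y - 7)*(y - 5)*(y - 3)*(y - 1)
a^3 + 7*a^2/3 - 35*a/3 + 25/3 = (a - 5/3)*(a - 1)*(a + 5)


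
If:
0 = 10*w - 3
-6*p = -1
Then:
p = 1/6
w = 3/10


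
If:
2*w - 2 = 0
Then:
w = 1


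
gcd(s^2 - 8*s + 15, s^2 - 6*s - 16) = 1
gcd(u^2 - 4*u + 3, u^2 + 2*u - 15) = u - 3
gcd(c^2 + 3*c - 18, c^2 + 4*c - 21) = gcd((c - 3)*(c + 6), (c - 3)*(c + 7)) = c - 3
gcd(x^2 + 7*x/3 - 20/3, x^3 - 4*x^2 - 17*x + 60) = x + 4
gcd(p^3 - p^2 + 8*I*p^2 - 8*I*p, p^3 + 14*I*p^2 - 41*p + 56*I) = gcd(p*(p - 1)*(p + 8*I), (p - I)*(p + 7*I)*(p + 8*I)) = p + 8*I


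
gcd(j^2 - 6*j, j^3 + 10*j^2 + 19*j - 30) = 1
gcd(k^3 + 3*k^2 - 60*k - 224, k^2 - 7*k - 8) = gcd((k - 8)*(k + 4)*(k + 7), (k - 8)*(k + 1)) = k - 8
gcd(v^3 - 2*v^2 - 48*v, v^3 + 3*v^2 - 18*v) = v^2 + 6*v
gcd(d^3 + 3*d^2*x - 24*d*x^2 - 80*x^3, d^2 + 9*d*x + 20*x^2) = d + 4*x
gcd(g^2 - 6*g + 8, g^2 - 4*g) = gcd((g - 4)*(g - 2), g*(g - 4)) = g - 4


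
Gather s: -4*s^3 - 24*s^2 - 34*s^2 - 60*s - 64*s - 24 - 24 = -4*s^3 - 58*s^2 - 124*s - 48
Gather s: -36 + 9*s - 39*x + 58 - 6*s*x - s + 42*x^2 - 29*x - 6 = s*(8 - 6*x) + 42*x^2 - 68*x + 16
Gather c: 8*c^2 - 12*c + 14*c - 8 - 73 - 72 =8*c^2 + 2*c - 153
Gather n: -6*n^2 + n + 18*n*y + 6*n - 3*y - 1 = -6*n^2 + n*(18*y + 7) - 3*y - 1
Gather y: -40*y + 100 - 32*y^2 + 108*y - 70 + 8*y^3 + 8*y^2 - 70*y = 8*y^3 - 24*y^2 - 2*y + 30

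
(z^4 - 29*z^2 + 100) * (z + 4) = z^5 + 4*z^4 - 29*z^3 - 116*z^2 + 100*z + 400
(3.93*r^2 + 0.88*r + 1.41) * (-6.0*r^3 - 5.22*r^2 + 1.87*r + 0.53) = -23.58*r^5 - 25.7946*r^4 - 5.7045*r^3 - 3.6317*r^2 + 3.1031*r + 0.7473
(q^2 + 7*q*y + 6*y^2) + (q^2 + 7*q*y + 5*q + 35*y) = 2*q^2 + 14*q*y + 5*q + 6*y^2 + 35*y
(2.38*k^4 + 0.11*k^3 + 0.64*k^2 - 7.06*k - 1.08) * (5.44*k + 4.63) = 12.9472*k^5 + 11.6178*k^4 + 3.9909*k^3 - 35.4432*k^2 - 38.563*k - 5.0004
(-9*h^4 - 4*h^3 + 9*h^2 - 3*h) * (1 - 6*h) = 54*h^5 + 15*h^4 - 58*h^3 + 27*h^2 - 3*h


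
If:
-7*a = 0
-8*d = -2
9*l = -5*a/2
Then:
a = 0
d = 1/4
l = 0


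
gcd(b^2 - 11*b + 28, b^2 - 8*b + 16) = b - 4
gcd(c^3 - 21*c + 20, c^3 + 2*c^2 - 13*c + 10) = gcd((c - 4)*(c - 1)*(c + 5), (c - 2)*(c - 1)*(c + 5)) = c^2 + 4*c - 5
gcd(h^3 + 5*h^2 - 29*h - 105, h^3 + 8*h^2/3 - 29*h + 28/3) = h + 7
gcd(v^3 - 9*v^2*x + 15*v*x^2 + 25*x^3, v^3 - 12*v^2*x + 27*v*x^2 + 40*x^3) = -v^2 + 4*v*x + 5*x^2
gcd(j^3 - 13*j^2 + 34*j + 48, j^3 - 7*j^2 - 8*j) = j^2 - 7*j - 8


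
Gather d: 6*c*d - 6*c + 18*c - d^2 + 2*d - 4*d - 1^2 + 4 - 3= 12*c - d^2 + d*(6*c - 2)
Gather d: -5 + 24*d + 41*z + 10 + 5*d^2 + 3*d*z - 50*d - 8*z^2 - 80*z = 5*d^2 + d*(3*z - 26) - 8*z^2 - 39*z + 5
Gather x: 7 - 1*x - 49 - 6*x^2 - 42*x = -6*x^2 - 43*x - 42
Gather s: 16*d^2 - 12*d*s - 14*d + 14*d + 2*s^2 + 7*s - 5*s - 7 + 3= 16*d^2 + 2*s^2 + s*(2 - 12*d) - 4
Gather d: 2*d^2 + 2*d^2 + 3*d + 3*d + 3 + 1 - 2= 4*d^2 + 6*d + 2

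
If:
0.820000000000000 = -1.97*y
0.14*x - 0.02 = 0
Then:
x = 0.14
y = -0.42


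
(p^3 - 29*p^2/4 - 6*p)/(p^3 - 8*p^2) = (p + 3/4)/p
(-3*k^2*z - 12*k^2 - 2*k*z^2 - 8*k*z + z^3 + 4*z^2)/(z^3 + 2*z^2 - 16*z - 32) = (-3*k^2 - 2*k*z + z^2)/(z^2 - 2*z - 8)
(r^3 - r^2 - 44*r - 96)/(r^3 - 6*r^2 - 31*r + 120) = (r^2 + 7*r + 12)/(r^2 + 2*r - 15)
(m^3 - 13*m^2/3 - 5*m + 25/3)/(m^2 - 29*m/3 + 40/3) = (3*m^3 - 13*m^2 - 15*m + 25)/(3*m^2 - 29*m + 40)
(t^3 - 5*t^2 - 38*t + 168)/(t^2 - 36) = (t^2 - 11*t + 28)/(t - 6)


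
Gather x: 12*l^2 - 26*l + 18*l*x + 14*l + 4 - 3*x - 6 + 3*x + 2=12*l^2 + 18*l*x - 12*l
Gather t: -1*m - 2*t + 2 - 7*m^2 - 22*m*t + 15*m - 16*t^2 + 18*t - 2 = -7*m^2 + 14*m - 16*t^2 + t*(16 - 22*m)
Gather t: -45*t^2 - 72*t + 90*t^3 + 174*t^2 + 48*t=90*t^3 + 129*t^2 - 24*t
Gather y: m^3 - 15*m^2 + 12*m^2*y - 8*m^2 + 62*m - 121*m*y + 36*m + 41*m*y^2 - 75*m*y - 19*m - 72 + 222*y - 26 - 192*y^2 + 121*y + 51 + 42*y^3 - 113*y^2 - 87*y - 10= m^3 - 23*m^2 + 79*m + 42*y^3 + y^2*(41*m - 305) + y*(12*m^2 - 196*m + 256) - 57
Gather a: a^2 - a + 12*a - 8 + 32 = a^2 + 11*a + 24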